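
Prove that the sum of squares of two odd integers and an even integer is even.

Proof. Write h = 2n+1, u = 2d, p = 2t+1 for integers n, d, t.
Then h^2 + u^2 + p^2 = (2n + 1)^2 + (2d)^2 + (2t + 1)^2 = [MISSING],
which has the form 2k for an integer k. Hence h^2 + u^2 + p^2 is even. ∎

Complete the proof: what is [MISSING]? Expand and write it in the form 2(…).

2(2d^2 + 2n^2 + 2n + 2t^2 + 2t + 1)

(2n + 1)^2 + (2d)^2 + (2t + 1)^2 = 4d^2 + 4n^2 + 4n + 4t^2 + 4t + 2
= 2(2d^2 + 2n^2 + 2n + 2t^2 + 2t + 1).
Since 2d^2 + 2n^2 + 2n + 2t^2 + 2t + 1 is an integer, the sum of squares is of the form 2k for an integer k.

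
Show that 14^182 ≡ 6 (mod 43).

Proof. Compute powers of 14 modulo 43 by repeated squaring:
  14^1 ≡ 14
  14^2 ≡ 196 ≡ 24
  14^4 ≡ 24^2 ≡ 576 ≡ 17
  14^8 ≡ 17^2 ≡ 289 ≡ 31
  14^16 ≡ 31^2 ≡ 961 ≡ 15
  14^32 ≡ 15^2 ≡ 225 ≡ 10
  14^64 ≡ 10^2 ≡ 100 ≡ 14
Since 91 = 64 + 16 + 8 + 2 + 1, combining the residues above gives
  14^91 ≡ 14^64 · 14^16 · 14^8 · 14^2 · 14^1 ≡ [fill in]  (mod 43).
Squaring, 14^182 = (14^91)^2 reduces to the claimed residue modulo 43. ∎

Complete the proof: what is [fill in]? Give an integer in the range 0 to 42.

36

Multiply the listed residues: 14 · 15 · 31 · 24 · 14 = 210 → 6510 → 156240 → 2187360.
Reducing modulo 43: 2187360 = 50868·43 + 36, so 14^91 ≡ 36.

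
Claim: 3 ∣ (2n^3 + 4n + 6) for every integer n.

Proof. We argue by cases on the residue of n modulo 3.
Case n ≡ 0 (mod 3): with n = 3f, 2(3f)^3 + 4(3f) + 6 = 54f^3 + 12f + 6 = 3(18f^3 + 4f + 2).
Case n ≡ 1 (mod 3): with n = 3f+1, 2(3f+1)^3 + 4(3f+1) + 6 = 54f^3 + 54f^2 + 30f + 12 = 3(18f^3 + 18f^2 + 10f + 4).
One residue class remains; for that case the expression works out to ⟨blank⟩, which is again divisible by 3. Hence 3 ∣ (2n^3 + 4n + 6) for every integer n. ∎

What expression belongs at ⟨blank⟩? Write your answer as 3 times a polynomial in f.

The residues treated are {0, 1}, so the missing case is n ≡ 2 (mod 3); write n = 3f+2.
Then 2(3f+2)^3 + 4(3f+2) + 6 = 54f^3 + 108f^2 + 84f + 30 = 3(18f^3 + 36f^2 + 28f + 10).

3(18f^3 + 36f^2 + 28f + 10)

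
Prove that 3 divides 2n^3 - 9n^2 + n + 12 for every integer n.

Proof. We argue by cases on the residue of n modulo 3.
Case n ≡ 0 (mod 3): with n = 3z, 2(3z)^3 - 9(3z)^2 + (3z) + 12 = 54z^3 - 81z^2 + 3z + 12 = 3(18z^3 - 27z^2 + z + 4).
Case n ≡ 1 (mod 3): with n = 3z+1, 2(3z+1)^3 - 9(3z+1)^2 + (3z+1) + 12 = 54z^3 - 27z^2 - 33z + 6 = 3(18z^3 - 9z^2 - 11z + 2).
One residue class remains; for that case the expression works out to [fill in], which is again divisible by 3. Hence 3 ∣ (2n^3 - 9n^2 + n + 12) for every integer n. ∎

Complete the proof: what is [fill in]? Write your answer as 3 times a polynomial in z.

3(18z^3 + 9z^2 - 11z - 2)

The residues treated are {0, 1}, so the missing case is n ≡ 2 (mod 3); write n = 3z+2.
Then 2(3z+2)^3 - 9(3z+2)^2 + (3z+2) + 12 = 54z^3 + 27z^2 - 33z - 6 = 3(18z^3 + 9z^2 - 11z - 2).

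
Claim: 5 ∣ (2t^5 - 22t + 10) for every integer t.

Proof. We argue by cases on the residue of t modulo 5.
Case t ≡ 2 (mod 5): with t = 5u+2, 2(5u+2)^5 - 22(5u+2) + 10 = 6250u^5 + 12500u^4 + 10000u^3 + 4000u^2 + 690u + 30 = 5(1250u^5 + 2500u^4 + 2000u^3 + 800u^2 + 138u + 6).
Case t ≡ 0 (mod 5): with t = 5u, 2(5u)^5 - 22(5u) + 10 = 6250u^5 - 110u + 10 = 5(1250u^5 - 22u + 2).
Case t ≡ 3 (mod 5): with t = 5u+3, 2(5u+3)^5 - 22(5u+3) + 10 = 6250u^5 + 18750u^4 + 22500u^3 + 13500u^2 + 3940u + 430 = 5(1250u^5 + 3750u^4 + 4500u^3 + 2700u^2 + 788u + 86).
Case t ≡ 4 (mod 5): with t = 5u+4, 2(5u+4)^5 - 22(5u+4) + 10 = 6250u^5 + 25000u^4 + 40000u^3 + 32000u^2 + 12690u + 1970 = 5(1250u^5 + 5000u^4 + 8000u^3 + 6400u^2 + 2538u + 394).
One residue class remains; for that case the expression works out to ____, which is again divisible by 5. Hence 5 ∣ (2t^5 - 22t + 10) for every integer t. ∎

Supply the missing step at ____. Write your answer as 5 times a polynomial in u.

Only t ≡ 1 (mod 5) is unaccounted for. Put t = 5u+1:
2(5u+1)^5 - 22(5u+1) + 10 expands to 6250u^5 + 6250u^4 + 2500u^3 + 500u^2 - 60u - 10,
and factoring out 5 leaves 5(1250u^5 + 1250u^4 + 500u^3 + 100u^2 - 12u - 2).

5(1250u^5 + 1250u^4 + 500u^3 + 100u^2 - 12u - 2)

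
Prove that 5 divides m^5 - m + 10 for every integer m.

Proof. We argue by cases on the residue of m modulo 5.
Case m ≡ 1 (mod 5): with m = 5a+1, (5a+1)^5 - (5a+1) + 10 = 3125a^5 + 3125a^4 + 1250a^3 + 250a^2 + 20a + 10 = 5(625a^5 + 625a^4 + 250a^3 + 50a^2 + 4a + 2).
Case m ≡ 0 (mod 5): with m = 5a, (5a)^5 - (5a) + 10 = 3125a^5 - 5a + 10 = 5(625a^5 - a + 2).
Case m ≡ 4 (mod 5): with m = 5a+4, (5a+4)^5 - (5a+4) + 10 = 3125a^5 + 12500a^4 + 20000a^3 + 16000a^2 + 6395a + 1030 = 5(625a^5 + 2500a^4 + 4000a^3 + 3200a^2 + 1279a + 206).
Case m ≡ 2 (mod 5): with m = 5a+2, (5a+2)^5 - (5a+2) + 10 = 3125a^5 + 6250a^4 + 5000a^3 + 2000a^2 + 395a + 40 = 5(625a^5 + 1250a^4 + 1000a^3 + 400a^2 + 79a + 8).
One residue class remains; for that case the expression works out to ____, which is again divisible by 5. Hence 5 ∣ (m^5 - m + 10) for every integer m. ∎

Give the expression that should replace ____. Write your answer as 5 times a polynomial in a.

Only m ≡ 3 (mod 5) is unaccounted for. Put m = 5a+3:
(5a+3)^5 - (5a+3) + 10 expands to 3125a^5 + 9375a^4 + 11250a^3 + 6750a^2 + 2020a + 250,
and factoring out 5 leaves 5(625a^5 + 1875a^4 + 2250a^3 + 1350a^2 + 404a + 50).

5(625a^5 + 1875a^4 + 2250a^3 + 1350a^2 + 404a + 50)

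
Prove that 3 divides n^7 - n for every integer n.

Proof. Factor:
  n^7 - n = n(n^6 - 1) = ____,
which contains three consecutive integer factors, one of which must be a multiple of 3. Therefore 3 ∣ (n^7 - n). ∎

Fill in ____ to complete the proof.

n^6 - 1 = (n^2 - 1)(n^4 + n^2 + 1), and n^2 - 1 = (n-1)(n+1).
So n(n^6 - 1) = (n - 1)n(n + 1)(n^4 + n^2 + 1).

(n - 1)n(n + 1)(n^4 + n^2 + 1)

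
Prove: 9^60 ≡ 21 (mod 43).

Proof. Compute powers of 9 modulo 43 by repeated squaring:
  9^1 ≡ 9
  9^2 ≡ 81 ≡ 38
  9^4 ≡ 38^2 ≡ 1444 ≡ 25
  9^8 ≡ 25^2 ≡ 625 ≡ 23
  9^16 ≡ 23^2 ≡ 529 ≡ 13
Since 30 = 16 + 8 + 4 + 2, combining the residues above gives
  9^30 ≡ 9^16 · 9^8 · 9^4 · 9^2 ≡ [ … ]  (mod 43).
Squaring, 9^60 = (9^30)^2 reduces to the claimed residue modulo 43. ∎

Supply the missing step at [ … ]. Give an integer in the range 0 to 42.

35

Multiply the listed residues: 13 · 23 · 25 · 38 = 299 → 7475 → 284050.
Reducing modulo 43: 284050 = 6605·43 + 35, so 9^30 ≡ 35.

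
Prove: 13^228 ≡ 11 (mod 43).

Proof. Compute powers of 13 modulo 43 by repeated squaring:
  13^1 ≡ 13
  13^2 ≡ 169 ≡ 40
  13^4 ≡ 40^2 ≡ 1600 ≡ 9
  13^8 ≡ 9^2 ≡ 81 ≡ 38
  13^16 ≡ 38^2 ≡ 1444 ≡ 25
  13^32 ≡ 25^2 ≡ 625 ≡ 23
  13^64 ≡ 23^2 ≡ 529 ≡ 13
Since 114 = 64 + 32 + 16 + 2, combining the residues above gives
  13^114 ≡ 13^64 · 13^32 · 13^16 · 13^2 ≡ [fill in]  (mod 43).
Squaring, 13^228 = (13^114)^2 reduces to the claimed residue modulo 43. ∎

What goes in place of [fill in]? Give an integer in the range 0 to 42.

Multiply the listed residues: 13 · 23 · 25 · 40 = 299 → 7475 → 299000.
Reducing modulo 43: 299000 = 6953·43 + 21, so 13^114 ≡ 21.

21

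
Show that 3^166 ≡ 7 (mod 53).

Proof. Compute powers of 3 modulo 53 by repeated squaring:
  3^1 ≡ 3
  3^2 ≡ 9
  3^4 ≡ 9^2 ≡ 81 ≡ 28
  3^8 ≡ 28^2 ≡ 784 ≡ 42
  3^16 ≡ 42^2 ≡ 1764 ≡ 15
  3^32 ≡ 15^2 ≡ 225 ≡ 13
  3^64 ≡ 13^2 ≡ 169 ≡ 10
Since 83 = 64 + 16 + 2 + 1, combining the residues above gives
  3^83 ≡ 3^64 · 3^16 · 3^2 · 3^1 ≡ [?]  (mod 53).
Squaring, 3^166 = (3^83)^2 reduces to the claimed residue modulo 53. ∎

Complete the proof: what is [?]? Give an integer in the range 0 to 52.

22

3^64 · 3^16 · 3^2 · 3^1 ≡ 10 · 15 · 9 · 3 = 4050.
4050 mod 53 = 22, so 3^83 ≡ 22 (mod 53).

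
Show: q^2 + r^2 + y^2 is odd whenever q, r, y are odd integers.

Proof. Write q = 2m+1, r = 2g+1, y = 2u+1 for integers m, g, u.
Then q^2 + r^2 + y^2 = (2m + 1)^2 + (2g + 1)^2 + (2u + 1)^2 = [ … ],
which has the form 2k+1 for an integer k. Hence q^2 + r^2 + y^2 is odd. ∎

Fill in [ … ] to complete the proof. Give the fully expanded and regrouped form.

Expanding: (2m + 1)^2 + (2g + 1)^2 + (2u + 1)^2 = 4g^2 + 4g + 4m^2 + 4m + 4u^2 + 4u + 3.
Every term except the constant is even, so this is 2(2g^2 + 2g + 2m^2 + 2m + 2u^2 + 2u + 1) + 1,
and 2g^2 + 2g + 2m^2 + 2m + 2u^2 + 2u + 1 ∈ ℤ gives the required form.

2(2g^2 + 2g + 2m^2 + 2m + 2u^2 + 2u + 1) + 1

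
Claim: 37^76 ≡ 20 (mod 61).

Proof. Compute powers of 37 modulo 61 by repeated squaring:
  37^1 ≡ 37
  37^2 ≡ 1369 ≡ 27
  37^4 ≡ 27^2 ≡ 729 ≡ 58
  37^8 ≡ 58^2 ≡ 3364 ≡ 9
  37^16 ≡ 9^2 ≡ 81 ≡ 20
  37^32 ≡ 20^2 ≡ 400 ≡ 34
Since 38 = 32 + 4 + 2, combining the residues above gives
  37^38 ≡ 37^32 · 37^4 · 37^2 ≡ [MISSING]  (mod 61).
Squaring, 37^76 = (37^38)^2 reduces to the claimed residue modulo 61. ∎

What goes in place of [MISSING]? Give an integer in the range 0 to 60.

Multiply the listed residues: 34 · 58 · 27 = 1972 → 53244.
Reducing modulo 61: 53244 = 872·61 + 52, so 37^38 ≡ 52.

52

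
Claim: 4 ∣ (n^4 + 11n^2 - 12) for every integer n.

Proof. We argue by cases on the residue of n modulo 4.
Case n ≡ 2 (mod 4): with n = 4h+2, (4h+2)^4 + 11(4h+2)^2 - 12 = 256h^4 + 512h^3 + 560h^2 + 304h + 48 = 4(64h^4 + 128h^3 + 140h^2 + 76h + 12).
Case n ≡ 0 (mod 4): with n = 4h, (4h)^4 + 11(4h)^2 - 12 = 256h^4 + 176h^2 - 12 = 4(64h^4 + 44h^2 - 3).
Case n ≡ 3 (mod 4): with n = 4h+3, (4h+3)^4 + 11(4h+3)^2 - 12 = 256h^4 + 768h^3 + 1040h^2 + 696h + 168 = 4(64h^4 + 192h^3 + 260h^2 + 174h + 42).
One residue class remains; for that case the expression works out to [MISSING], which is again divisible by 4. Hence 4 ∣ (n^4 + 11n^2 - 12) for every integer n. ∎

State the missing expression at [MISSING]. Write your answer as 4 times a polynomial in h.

Only n ≡ 1 (mod 4) is unaccounted for. Put n = 4h+1:
(4h+1)^4 + 11(4h+1)^2 - 12 expands to 256h^4 + 256h^3 + 272h^2 + 104h,
and factoring out 4 leaves 4(64h^4 + 64h^3 + 68h^2 + 26h).

4(64h^4 + 64h^3 + 68h^2 + 26h)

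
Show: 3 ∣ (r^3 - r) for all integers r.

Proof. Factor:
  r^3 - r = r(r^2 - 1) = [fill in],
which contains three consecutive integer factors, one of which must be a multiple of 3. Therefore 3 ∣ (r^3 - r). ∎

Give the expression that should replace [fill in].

r(r^2 - 1) = r(r - 1)(r + 1) = (r - 1)r(r + 1).
These three factors are consecutive integers, so their product is divisible by 3.

(r - 1)r(r + 1)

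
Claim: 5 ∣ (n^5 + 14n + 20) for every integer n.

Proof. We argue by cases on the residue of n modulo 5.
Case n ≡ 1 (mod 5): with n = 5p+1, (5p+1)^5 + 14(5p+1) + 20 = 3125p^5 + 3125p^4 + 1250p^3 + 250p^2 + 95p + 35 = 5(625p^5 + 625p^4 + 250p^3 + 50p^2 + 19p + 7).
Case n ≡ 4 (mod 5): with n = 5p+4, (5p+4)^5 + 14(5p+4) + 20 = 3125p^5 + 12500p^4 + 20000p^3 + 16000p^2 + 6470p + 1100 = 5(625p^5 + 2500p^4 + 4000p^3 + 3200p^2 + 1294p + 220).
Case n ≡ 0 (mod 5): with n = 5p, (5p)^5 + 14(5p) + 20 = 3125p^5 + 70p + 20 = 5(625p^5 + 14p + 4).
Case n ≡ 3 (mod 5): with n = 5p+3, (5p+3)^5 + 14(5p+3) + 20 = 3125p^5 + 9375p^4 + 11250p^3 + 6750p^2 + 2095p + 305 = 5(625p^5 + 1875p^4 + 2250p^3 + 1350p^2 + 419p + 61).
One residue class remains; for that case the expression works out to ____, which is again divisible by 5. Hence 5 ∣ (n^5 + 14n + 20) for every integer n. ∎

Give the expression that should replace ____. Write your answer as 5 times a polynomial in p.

The residues treated are {1, 4, 0, 3}, so the missing case is n ≡ 2 (mod 5); write n = 5p+2.
Then (5p+2)^5 + 14(5p+2) + 20 = 3125p^5 + 6250p^4 + 5000p^3 + 2000p^2 + 470p + 80 = 5(625p^5 + 1250p^4 + 1000p^3 + 400p^2 + 94p + 16).

5(625p^5 + 1250p^4 + 1000p^3 + 400p^2 + 94p + 16)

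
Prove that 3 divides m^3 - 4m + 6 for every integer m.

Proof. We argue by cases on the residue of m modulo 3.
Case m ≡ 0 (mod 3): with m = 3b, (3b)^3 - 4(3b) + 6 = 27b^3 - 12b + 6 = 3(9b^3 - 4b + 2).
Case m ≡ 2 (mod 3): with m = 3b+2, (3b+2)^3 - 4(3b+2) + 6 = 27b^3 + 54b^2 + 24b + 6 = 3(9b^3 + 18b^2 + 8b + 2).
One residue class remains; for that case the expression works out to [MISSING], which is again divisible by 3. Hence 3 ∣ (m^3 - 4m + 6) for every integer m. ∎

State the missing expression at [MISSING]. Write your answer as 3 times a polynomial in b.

The residues treated are {0, 2}, so the missing case is m ≡ 1 (mod 3); write m = 3b+1.
Then (3b+1)^3 - 4(3b+1) + 6 = 27b^3 + 27b^2 - 3b + 3 = 3(9b^3 + 9b^2 - b + 1).

3(9b^3 + 9b^2 - b + 1)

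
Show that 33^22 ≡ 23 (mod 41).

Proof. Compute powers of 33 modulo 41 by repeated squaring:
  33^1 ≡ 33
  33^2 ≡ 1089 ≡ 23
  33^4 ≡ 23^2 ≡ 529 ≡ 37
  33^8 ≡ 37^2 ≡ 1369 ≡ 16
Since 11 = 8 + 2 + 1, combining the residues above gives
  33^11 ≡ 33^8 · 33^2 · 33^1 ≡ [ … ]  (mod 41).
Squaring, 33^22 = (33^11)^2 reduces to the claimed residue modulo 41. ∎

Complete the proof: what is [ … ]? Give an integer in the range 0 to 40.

Multiply the listed residues: 16 · 23 · 33 = 368 → 12144.
Reducing modulo 41: 12144 = 296·41 + 8, so 33^11 ≡ 8.

8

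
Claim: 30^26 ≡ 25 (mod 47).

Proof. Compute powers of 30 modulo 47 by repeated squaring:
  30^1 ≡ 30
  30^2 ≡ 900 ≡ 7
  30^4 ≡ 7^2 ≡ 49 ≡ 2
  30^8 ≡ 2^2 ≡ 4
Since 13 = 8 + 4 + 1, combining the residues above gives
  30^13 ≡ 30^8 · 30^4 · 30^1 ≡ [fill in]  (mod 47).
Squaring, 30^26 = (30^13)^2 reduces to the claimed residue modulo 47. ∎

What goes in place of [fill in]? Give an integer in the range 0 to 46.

5

30^8 · 30^4 · 30^1 ≡ 4 · 2 · 30 = 240.
240 mod 47 = 5, so 30^13 ≡ 5 (mod 47).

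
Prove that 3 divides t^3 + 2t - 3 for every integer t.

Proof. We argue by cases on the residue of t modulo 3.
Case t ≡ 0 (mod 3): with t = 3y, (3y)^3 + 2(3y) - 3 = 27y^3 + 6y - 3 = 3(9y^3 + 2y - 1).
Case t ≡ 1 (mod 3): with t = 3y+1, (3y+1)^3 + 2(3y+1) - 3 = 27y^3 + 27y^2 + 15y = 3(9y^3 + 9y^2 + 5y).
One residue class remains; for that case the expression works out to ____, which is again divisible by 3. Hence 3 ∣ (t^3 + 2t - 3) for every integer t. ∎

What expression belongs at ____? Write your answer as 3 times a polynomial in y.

3(9y^3 + 18y^2 + 14y + 3)

Only t ≡ 2 (mod 3) is unaccounted for. Put t = 3y+2:
(3y+2)^3 + 2(3y+2) - 3 expands to 27y^3 + 54y^2 + 42y + 9,
and factoring out 3 leaves 3(9y^3 + 18y^2 + 14y + 3).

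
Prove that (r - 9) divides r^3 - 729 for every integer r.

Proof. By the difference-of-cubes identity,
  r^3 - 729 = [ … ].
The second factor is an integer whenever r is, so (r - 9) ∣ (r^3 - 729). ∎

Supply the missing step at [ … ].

(r - 9)(r^2 + 9r + 81)

a^3 - b^3 = (a - b)(a^2 + ab + b^2). With a = r, b = 9:
r^3 - 729 = (r - 9)(r^2 + 9r + 81).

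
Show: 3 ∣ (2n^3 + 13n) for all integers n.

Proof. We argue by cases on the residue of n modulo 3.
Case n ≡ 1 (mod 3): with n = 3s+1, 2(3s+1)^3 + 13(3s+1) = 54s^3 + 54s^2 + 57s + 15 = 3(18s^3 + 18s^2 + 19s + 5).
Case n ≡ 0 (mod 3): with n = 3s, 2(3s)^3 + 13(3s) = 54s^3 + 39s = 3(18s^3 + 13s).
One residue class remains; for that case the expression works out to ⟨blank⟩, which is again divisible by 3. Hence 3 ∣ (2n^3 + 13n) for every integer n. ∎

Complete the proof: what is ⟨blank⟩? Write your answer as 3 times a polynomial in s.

Only n ≡ 2 (mod 3) is unaccounted for. Put n = 3s+2:
2(3s+2)^3 + 13(3s+2) expands to 54s^3 + 108s^2 + 111s + 42,
and factoring out 3 leaves 3(18s^3 + 36s^2 + 37s + 14).

3(18s^3 + 36s^2 + 37s + 14)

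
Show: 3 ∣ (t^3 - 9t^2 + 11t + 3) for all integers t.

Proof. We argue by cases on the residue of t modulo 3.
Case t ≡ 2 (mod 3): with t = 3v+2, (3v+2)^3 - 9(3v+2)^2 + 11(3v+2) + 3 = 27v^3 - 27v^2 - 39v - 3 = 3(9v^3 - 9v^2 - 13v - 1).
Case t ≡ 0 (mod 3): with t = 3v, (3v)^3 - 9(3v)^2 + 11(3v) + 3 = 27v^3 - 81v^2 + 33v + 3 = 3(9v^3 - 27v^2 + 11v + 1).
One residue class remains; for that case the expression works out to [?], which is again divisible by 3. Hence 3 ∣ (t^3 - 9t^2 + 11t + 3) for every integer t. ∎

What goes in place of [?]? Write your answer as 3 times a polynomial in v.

The residues treated are {2, 0}, so the missing case is t ≡ 1 (mod 3); write t = 3v+1.
Then (3v+1)^3 - 9(3v+1)^2 + 11(3v+1) + 3 = 27v^3 - 54v^2 - 12v + 6 = 3(9v^3 - 18v^2 - 4v + 2).

3(9v^3 - 18v^2 - 4v + 2)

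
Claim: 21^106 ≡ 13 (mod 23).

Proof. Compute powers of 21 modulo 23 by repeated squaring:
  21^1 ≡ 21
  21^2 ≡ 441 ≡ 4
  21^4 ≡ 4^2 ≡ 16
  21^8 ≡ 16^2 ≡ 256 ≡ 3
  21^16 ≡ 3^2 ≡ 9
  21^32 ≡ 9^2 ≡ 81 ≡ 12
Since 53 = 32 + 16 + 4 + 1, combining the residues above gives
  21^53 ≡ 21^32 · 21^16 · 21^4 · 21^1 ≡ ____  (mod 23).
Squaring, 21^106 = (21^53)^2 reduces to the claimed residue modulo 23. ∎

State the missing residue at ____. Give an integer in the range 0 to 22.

17

21^32 · 21^16 · 21^4 · 21^1 ≡ 12 · 9 · 16 · 21 = 36288.
36288 mod 23 = 17, so 21^53 ≡ 17 (mod 23).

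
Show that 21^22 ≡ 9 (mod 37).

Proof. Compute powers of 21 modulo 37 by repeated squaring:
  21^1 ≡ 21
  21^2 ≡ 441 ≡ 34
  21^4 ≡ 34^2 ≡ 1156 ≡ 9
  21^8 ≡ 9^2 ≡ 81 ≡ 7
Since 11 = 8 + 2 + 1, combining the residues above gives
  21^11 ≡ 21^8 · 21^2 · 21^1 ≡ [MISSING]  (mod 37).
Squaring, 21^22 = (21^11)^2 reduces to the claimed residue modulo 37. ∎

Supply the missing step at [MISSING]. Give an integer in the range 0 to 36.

Multiply the listed residues: 7 · 34 · 21 = 238 → 4998.
Reducing modulo 37: 4998 = 135·37 + 3, so 21^11 ≡ 3.

3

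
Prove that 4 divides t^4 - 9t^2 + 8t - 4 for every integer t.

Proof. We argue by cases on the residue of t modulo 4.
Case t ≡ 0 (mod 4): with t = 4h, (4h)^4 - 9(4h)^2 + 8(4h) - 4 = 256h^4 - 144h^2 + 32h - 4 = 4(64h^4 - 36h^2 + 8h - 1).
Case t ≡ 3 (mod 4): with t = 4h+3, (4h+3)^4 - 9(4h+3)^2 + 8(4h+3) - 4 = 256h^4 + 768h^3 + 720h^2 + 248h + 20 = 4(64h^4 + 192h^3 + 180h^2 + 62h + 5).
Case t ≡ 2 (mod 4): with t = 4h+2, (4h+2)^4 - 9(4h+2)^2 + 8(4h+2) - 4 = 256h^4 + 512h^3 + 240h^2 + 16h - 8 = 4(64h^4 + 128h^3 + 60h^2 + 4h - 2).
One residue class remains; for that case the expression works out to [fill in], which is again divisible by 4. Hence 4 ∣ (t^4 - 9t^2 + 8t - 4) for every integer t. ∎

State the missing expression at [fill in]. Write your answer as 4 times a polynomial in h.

Only t ≡ 1 (mod 4) is unaccounted for. Put t = 4h+1:
(4h+1)^4 - 9(4h+1)^2 + 8(4h+1) - 4 expands to 256h^4 + 256h^3 - 48h^2 - 24h - 4,
and factoring out 4 leaves 4(64h^4 + 64h^3 - 12h^2 - 6h - 1).

4(64h^4 + 64h^3 - 12h^2 - 6h - 1)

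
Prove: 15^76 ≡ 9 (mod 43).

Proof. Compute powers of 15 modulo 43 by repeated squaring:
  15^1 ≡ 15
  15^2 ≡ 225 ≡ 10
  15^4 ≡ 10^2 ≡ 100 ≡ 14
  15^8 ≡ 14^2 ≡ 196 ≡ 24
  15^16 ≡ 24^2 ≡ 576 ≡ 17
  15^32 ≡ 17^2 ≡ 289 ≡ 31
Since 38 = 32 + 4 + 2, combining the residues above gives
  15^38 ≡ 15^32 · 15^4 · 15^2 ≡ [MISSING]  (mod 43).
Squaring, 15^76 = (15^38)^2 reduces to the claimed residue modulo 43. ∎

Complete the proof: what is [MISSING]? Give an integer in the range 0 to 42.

Multiply the listed residues: 31 · 14 · 10 = 434 → 4340.
Reducing modulo 43: 4340 = 100·43 + 40, so 15^38 ≡ 40.

40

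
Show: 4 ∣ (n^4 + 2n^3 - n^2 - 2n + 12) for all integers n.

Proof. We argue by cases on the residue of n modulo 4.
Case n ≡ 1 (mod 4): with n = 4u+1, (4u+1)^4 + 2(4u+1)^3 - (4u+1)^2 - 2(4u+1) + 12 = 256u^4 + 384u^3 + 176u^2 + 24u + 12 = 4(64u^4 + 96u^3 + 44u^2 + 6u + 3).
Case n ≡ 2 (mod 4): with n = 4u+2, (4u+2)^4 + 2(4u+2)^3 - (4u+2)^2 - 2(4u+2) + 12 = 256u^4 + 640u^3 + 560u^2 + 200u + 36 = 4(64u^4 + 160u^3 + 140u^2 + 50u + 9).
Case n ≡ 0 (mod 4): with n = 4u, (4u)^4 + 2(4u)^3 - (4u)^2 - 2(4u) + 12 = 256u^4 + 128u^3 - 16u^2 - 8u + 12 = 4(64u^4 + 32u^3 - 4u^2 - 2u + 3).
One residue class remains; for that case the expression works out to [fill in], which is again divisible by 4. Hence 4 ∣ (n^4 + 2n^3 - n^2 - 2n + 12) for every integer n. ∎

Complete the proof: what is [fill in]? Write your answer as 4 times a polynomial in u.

The residues treated are {1, 2, 0}, so the missing case is n ≡ 3 (mod 4); write n = 4u+3.
Then (4u+3)^4 + 2(4u+3)^3 - (4u+3)^2 - 2(4u+3) + 12 = 256u^4 + 896u^3 + 1136u^2 + 616u + 132 = 4(64u^4 + 224u^3 + 284u^2 + 154u + 33).

4(64u^4 + 224u^3 + 284u^2 + 154u + 33)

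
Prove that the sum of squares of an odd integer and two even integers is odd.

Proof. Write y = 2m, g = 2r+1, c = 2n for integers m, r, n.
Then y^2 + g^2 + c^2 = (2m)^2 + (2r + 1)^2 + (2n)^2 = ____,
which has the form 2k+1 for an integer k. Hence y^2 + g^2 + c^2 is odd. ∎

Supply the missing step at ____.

Expanding: (2m)^2 + (2r + 1)^2 + (2n)^2 = 4m^2 + 4n^2 + 4r^2 + 4r + 1.
Every term except the constant is even, so this is 2(2m^2 + 2n^2 + 2r^2 + 2r) + 1,
and 2m^2 + 2n^2 + 2r^2 + 2r ∈ ℤ gives the required form.

2(2m^2 + 2n^2 + 2r^2 + 2r) + 1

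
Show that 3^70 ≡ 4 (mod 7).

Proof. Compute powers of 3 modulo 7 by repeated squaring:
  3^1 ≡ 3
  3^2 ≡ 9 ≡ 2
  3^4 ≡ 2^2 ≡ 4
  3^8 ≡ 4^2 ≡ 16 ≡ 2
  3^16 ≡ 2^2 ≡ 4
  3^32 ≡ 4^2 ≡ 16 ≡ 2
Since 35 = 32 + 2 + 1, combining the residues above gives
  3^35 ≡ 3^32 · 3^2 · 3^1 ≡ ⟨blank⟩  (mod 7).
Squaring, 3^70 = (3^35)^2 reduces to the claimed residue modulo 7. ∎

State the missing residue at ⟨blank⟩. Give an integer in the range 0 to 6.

3^32 · 3^2 · 3^1 ≡ 2 · 2 · 3 = 12.
12 mod 7 = 5, so 3^35 ≡ 5 (mod 7).

5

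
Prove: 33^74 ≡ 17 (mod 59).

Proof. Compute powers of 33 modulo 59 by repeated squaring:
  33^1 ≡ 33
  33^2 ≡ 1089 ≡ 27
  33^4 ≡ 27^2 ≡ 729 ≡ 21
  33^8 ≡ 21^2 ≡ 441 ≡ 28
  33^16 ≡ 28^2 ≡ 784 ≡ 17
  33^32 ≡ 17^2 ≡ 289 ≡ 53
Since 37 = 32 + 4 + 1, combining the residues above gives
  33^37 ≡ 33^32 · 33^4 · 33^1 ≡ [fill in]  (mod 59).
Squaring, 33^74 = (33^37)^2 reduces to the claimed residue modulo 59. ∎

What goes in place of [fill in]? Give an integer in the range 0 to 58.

Multiply the listed residues: 53 · 21 · 33 = 1113 → 36729.
Reducing modulo 59: 36729 = 622·59 + 31, so 33^37 ≡ 31.

31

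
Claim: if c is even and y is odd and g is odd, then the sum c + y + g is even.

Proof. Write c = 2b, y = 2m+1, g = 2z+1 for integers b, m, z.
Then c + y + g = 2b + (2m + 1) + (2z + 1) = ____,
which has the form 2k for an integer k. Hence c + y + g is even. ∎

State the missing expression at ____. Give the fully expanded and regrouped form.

2b + (2m + 1) + (2z + 1) = 2b + 2m + 2z + 2
= 2(b + m + z + 1).
Since b + m + z + 1 is an integer, the sum is of the form 2k for an integer k.

2(b + m + z + 1)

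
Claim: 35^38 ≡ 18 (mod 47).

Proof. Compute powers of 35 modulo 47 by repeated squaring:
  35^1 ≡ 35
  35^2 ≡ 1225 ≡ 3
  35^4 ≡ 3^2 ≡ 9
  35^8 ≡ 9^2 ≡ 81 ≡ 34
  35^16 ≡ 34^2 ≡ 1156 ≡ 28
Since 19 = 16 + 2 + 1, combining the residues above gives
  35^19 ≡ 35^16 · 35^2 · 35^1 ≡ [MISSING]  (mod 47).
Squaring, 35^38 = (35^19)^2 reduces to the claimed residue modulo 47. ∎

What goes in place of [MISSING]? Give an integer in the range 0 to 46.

Multiply the listed residues: 28 · 3 · 35 = 84 → 2940.
Reducing modulo 47: 2940 = 62·47 + 26, so 35^19 ≡ 26.

26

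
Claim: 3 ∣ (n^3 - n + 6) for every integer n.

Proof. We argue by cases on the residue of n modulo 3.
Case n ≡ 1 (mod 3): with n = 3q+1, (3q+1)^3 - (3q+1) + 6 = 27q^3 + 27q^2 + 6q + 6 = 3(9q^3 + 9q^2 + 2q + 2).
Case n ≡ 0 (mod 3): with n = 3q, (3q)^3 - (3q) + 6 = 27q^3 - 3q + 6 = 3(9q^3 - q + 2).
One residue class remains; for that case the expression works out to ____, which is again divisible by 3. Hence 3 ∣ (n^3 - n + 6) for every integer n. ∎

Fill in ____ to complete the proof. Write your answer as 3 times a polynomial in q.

3(9q^3 + 18q^2 + 11q + 4)

The residues treated are {1, 0}, so the missing case is n ≡ 2 (mod 3); write n = 3q+2.
Then (3q+2)^3 - (3q+2) + 6 = 27q^3 + 54q^2 + 33q + 12 = 3(9q^3 + 18q^2 + 11q + 4).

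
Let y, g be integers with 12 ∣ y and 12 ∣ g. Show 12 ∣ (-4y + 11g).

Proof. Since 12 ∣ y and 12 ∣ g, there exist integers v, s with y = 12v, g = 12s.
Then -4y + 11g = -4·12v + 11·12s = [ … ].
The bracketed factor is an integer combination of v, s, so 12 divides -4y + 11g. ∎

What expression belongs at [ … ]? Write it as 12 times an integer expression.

12(11s - 4v)

Each term has a factor of 12: -4·12v + 11·12s = 12·(11s - 4v).
Since 11s - 4v is an integer, 12 ∣ (-4y + 11g).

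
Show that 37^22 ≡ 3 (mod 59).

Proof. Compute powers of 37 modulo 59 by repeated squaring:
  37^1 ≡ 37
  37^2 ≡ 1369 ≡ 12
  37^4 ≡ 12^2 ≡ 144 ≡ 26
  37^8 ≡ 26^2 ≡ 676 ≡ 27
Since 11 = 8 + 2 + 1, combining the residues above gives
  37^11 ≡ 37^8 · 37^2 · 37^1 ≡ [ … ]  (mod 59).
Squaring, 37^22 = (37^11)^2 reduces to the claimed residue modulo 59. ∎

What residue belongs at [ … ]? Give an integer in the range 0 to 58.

37^8 · 37^2 · 37^1 ≡ 27 · 12 · 37 = 11988.
11988 mod 59 = 11, so 37^11 ≡ 11 (mod 59).

11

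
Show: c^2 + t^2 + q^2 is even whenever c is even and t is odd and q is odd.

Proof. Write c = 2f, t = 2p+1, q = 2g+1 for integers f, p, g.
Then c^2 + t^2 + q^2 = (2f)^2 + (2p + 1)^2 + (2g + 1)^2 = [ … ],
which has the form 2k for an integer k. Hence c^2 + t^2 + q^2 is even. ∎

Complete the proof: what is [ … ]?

(2f)^2 + (2p + 1)^2 + (2g + 1)^2 = 4f^2 + 4g^2 + 4g + 4p^2 + 4p + 2
= 2(2f^2 + 2g^2 + 2g + 2p^2 + 2p + 1).
Since 2f^2 + 2g^2 + 2g + 2p^2 + 2p + 1 is an integer, the sum of squares is of the form 2k for an integer k.

2(2f^2 + 2g^2 + 2g + 2p^2 + 2p + 1)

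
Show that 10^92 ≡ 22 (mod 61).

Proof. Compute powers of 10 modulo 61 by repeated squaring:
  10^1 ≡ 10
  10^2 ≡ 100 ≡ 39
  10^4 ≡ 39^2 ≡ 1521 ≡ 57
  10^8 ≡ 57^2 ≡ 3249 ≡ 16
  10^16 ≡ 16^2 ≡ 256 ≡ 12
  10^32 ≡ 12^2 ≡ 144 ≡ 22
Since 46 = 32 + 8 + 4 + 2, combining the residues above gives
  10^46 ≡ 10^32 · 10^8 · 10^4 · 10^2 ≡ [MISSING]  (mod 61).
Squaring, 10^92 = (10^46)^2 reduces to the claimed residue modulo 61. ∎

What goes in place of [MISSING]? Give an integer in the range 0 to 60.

10^32 · 10^8 · 10^4 · 10^2 ≡ 22 · 16 · 57 · 39 = 782496.
782496 mod 61 = 49, so 10^46 ≡ 49 (mod 61).

49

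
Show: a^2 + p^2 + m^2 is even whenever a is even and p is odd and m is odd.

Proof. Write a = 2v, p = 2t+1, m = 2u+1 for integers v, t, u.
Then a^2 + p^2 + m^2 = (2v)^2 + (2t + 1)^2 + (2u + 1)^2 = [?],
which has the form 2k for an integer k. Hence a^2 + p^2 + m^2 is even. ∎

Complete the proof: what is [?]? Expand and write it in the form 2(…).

Expanding: (2v)^2 + (2t + 1)^2 + (2u + 1)^2 = 4t^2 + 4t + 4u^2 + 4u + 4v^2 + 2.
Every term is even; pulling out the factor of 2 gives 2(2t^2 + 2t + 2u^2 + 2u + 2v^2 + 1).

2(2t^2 + 2t + 2u^2 + 2u + 2v^2 + 1)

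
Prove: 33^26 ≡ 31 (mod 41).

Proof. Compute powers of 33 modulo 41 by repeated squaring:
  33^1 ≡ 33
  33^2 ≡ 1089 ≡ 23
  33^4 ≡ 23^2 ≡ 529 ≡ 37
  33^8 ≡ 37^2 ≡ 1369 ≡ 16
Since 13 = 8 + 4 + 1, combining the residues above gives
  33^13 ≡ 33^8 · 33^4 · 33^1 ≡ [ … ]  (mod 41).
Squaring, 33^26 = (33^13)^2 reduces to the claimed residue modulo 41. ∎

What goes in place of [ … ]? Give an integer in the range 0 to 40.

33^8 · 33^4 · 33^1 ≡ 16 · 37 · 33 = 19536.
19536 mod 41 = 20, so 33^13 ≡ 20 (mod 41).

20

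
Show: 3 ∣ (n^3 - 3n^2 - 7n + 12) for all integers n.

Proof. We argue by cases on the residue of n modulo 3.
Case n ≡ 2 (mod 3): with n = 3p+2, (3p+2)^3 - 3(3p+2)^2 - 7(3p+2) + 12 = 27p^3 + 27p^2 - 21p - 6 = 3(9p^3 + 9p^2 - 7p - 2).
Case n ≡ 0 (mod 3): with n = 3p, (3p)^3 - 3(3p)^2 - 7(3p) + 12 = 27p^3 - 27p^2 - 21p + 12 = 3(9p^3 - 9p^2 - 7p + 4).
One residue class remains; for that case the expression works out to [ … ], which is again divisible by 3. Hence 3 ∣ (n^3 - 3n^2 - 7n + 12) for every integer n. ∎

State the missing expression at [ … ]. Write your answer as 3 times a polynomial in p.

3(9p^3 - 10p + 1)

The residues treated are {2, 0}, so the missing case is n ≡ 1 (mod 3); write n = 3p+1.
Then (3p+1)^3 - 3(3p+1)^2 - 7(3p+1) + 12 = 27p^3 - 30p + 3 = 3(9p^3 - 10p + 1).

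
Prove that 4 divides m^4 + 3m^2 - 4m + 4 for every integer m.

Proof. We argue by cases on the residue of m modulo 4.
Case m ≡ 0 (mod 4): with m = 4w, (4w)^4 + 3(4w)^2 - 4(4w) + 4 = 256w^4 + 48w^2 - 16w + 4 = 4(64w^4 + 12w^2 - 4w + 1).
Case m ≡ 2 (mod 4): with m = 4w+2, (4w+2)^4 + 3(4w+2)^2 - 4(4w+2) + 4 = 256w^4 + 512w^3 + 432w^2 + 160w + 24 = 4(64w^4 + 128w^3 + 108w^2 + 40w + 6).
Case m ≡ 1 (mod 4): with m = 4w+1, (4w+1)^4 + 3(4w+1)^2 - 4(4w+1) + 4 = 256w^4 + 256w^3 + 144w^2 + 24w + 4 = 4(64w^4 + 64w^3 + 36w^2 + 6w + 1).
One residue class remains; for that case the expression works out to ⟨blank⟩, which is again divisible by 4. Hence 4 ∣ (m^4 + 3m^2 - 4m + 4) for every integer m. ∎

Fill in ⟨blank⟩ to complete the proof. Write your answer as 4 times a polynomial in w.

4(64w^4 + 192w^3 + 228w^2 + 122w + 25)

Only m ≡ 3 (mod 4) is unaccounted for. Put m = 4w+3:
(4w+3)^4 + 3(4w+3)^2 - 4(4w+3) + 4 expands to 256w^4 + 768w^3 + 912w^2 + 488w + 100,
and factoring out 4 leaves 4(64w^4 + 192w^3 + 228w^2 + 122w + 25).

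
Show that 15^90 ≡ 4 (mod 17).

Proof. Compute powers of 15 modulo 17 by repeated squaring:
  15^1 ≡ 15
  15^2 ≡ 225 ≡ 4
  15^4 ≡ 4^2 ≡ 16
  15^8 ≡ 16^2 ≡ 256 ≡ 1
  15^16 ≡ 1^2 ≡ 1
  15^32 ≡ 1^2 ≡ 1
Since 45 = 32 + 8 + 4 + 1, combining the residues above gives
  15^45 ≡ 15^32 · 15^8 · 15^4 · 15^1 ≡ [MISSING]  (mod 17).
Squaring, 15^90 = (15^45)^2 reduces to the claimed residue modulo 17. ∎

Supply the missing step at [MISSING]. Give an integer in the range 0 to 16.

2

15^32 · 15^8 · 15^4 · 15^1 ≡ 1 · 1 · 16 · 15 = 240.
240 mod 17 = 2, so 15^45 ≡ 2 (mod 17).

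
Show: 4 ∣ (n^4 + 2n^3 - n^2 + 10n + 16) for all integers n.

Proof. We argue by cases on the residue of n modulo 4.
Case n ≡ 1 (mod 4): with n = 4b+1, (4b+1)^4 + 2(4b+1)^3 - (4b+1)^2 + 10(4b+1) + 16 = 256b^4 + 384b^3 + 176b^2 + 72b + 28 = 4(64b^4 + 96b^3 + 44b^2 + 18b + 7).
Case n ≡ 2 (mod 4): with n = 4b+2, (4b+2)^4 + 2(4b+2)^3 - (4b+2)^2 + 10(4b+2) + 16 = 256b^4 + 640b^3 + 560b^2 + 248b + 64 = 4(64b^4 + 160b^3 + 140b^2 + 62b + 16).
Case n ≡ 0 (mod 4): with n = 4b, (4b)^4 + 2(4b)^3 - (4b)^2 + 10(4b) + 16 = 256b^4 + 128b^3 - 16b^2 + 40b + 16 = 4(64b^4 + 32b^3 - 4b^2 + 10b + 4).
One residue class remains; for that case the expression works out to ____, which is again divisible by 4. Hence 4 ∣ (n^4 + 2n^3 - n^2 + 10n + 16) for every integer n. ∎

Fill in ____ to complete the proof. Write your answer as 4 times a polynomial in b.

4(64b^4 + 224b^3 + 284b^2 + 166b + 43)

The residues treated are {1, 2, 0}, so the missing case is n ≡ 3 (mod 4); write n = 4b+3.
Then (4b+3)^4 + 2(4b+3)^3 - (4b+3)^2 + 10(4b+3) + 16 = 256b^4 + 896b^3 + 1136b^2 + 664b + 172 = 4(64b^4 + 224b^3 + 284b^2 + 166b + 43).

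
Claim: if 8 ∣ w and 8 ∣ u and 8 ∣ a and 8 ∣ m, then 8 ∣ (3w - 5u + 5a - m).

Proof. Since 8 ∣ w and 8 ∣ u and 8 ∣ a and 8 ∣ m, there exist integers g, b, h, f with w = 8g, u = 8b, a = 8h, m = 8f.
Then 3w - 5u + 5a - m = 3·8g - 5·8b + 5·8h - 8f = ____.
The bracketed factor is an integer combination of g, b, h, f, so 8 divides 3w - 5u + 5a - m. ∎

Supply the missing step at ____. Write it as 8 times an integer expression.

8(-5b - f + 3g + 5h)

Each term has a factor of 8: 3·8g - 5·8b + 5·8h - 8f = 8·(-5b - f + 3g + 5h).
Since -5b - f + 3g + 5h is an integer, 8 ∣ (3w - 5u + 5a - m).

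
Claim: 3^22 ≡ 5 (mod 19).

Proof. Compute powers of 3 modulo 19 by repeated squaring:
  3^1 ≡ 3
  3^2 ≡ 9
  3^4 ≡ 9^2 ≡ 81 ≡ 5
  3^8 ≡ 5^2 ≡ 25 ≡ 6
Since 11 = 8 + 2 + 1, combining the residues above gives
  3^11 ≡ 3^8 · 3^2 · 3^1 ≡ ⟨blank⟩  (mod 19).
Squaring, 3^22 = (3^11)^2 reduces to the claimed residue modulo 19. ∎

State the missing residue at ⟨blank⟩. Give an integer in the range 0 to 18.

Multiply the listed residues: 6 · 9 · 3 = 54 → 162.
Reducing modulo 19: 162 = 8·19 + 10, so 3^11 ≡ 10.

10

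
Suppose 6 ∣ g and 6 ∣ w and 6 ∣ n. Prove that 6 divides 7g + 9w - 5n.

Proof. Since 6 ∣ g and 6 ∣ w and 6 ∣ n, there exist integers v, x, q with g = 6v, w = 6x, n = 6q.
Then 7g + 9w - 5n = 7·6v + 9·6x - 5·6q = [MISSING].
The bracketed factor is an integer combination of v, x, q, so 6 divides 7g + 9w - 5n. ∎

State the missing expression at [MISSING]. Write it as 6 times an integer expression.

6(-5q + 7v + 9x)

Each term has a factor of 6: 7·6v + 9·6x - 5·6q = 6·(-5q + 7v + 9x).
Since -5q + 7v + 9x is an integer, 6 ∣ (7g + 9w - 5n).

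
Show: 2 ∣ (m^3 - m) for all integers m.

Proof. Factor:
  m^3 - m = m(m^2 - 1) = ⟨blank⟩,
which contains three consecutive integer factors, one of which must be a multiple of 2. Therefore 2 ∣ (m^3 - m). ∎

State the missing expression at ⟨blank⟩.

(m - 1)m(m + 1)

m(m^2 - 1) = m(m - 1)(m + 1) = (m - 1)m(m + 1).
These three factors are consecutive integers, so their product is divisible by 2.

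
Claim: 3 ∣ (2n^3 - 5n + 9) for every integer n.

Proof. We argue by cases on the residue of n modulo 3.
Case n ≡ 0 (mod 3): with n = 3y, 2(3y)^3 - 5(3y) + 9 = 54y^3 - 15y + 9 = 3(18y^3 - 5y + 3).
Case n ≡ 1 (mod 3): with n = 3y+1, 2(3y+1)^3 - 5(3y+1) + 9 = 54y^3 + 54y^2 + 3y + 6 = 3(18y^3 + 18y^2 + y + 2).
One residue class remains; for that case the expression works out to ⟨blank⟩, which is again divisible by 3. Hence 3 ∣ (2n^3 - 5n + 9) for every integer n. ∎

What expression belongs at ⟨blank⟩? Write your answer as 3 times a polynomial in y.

3(18y^3 + 36y^2 + 19y + 5)

The residues treated are {0, 1}, so the missing case is n ≡ 2 (mod 3); write n = 3y+2.
Then 2(3y+2)^3 - 5(3y+2) + 9 = 54y^3 + 108y^2 + 57y + 15 = 3(18y^3 + 36y^2 + 19y + 5).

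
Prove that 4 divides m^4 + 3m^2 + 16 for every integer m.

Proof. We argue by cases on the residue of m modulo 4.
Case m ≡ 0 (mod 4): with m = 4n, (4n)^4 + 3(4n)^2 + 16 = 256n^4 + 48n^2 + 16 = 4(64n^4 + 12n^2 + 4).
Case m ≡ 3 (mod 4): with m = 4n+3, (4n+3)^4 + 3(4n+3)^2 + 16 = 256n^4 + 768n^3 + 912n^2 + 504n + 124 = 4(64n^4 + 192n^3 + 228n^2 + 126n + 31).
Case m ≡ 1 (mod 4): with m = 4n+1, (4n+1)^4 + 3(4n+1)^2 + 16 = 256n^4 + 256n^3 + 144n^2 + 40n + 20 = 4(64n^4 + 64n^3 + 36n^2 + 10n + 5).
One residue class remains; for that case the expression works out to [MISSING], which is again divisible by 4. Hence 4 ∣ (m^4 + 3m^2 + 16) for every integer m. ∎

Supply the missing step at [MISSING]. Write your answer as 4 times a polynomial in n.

The residues treated are {0, 3, 1}, so the missing case is m ≡ 2 (mod 4); write m = 4n+2.
Then (4n+2)^4 + 3(4n+2)^2 + 16 = 256n^4 + 512n^3 + 432n^2 + 176n + 44 = 4(64n^4 + 128n^3 + 108n^2 + 44n + 11).

4(64n^4 + 128n^3 + 108n^2 + 44n + 11)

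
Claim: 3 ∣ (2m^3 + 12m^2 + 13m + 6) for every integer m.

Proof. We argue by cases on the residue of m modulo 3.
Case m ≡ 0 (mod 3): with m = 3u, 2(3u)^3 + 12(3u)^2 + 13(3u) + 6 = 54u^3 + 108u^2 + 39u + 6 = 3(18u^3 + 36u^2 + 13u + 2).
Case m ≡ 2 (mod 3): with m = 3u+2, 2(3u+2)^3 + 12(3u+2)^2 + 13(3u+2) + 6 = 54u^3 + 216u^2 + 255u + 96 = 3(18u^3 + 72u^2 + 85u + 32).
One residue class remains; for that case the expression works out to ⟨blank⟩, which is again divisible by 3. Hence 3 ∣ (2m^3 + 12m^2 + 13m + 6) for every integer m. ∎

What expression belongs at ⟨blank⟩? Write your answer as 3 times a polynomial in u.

3(18u^3 + 54u^2 + 43u + 11)

The residues treated are {0, 2}, so the missing case is m ≡ 1 (mod 3); write m = 3u+1.
Then 2(3u+1)^3 + 12(3u+1)^2 + 13(3u+1) + 6 = 54u^3 + 162u^2 + 129u + 33 = 3(18u^3 + 54u^2 + 43u + 11).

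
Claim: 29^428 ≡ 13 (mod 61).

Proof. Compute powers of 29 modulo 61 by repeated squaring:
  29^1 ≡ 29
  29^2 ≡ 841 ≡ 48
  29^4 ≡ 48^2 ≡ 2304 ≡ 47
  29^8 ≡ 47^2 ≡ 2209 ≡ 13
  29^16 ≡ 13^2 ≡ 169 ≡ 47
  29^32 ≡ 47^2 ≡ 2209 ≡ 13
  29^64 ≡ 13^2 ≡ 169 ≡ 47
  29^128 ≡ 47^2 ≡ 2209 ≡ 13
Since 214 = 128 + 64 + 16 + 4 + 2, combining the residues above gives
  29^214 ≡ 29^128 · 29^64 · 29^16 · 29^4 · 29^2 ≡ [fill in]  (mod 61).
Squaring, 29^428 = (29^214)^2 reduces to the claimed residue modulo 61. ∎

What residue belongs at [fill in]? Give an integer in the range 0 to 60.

14

Multiply the listed residues: 13 · 47 · 47 · 47 · 48 = 611 → 28717 → 1349699 → 64785552.
Reducing modulo 61: 64785552 = 1062058·61 + 14, so 29^214 ≡ 14.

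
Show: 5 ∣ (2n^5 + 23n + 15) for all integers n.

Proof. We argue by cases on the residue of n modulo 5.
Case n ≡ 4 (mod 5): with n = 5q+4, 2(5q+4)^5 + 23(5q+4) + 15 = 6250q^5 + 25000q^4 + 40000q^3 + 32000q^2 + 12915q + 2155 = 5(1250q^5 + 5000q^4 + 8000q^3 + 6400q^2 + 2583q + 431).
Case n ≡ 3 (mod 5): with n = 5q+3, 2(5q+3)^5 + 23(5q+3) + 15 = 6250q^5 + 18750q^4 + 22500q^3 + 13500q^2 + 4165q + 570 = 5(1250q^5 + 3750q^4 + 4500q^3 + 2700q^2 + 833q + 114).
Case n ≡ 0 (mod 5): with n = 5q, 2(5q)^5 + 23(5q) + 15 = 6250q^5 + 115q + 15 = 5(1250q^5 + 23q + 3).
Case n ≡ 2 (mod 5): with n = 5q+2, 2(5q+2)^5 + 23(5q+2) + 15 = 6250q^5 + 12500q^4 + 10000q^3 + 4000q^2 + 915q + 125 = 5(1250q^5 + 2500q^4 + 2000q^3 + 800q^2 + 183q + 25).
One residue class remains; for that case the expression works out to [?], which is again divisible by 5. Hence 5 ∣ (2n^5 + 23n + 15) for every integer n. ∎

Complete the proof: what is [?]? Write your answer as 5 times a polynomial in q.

The residues treated are {4, 3, 0, 2}, so the missing case is n ≡ 1 (mod 5); write n = 5q+1.
Then 2(5q+1)^5 + 23(5q+1) + 15 = 6250q^5 + 6250q^4 + 2500q^3 + 500q^2 + 165q + 40 = 5(1250q^5 + 1250q^4 + 500q^3 + 100q^2 + 33q + 8).

5(1250q^5 + 1250q^4 + 500q^3 + 100q^2 + 33q + 8)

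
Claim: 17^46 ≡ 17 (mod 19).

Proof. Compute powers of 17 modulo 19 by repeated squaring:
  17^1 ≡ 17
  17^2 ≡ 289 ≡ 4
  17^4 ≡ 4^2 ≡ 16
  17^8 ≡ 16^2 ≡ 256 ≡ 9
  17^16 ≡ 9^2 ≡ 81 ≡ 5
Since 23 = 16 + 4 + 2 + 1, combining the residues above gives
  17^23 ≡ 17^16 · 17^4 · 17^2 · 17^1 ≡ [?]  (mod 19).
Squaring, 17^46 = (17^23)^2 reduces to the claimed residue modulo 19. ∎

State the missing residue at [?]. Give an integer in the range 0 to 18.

6

17^16 · 17^4 · 17^2 · 17^1 ≡ 5 · 16 · 4 · 17 = 5440.
5440 mod 19 = 6, so 17^23 ≡ 6 (mod 19).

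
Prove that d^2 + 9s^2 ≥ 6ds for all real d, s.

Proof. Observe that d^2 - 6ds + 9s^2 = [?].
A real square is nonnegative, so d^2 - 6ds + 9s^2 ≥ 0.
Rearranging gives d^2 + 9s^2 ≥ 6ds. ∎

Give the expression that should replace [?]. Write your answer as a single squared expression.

d^2 - 6ds + 9s^2 is a perfect-square trinomial: the outer terms are (d)^2 and (3s)^2, and the cross term is -2·d·3s.
So d^2 - 6ds + 9s^2 = (d - 3s)^2 ≥ 0.

(d - 3s)^2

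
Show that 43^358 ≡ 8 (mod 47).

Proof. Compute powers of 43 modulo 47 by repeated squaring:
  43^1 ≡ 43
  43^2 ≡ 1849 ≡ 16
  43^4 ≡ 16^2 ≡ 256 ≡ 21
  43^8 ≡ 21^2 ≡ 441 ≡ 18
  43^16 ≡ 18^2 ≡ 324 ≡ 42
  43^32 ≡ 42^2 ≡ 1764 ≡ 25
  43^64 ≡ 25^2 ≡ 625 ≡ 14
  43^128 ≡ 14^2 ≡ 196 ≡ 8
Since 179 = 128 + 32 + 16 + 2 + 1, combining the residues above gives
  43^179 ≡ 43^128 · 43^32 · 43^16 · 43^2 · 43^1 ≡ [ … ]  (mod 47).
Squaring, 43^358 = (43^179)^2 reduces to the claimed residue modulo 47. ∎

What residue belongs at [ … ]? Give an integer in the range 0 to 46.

43^128 · 43^32 · 43^16 · 43^2 · 43^1 ≡ 8 · 25 · 42 · 16 · 43 = 5779200.
5779200 mod 47 = 33, so 43^179 ≡ 33 (mod 47).

33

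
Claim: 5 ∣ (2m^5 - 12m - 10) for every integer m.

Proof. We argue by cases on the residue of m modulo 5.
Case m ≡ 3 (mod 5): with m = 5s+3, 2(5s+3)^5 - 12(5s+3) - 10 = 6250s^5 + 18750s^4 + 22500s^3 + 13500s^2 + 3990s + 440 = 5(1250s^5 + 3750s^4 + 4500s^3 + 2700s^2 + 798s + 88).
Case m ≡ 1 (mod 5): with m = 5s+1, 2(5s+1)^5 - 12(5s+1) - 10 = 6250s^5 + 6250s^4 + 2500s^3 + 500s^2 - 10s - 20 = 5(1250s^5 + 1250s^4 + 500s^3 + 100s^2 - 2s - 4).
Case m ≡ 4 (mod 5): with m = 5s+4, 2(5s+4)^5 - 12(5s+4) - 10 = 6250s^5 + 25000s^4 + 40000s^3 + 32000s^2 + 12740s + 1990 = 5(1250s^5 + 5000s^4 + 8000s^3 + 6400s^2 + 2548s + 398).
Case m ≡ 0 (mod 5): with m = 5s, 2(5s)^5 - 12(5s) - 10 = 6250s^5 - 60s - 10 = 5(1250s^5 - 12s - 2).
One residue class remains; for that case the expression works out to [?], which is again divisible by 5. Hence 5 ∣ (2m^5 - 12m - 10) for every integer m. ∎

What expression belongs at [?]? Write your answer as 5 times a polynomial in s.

The residues treated are {3, 1, 4, 0}, so the missing case is m ≡ 2 (mod 5); write m = 5s+2.
Then 2(5s+2)^5 - 12(5s+2) - 10 = 6250s^5 + 12500s^4 + 10000s^3 + 4000s^2 + 740s + 30 = 5(1250s^5 + 2500s^4 + 2000s^3 + 800s^2 + 148s + 6).

5(1250s^5 + 2500s^4 + 2000s^3 + 800s^2 + 148s + 6)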